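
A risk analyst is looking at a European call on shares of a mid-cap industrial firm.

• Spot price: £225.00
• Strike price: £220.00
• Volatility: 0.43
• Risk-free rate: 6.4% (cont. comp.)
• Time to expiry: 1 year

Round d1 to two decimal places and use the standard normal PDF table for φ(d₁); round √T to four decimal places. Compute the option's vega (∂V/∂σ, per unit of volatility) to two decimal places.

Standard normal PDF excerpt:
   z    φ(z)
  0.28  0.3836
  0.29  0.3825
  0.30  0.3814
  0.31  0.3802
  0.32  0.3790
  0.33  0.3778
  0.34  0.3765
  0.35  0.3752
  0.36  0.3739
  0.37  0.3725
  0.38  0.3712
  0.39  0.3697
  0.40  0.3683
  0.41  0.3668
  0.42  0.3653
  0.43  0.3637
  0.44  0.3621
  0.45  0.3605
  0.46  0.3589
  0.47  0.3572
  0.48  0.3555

82.19

T = 1;  σ√T = 0.4300
d₁ = [ln(225/220) + (0.064 + 0.43²/2)·1] / 0.4300 = [0.0225 + 0.1564] / 0.4300 = 0.4161 → 0.42
√T = √1 = 1.0000
φ(d₁) = φ(0.42) = 0.3653
vega = S·φ(d₁)·√T = 225·0.3653·1.0000 = 82.1925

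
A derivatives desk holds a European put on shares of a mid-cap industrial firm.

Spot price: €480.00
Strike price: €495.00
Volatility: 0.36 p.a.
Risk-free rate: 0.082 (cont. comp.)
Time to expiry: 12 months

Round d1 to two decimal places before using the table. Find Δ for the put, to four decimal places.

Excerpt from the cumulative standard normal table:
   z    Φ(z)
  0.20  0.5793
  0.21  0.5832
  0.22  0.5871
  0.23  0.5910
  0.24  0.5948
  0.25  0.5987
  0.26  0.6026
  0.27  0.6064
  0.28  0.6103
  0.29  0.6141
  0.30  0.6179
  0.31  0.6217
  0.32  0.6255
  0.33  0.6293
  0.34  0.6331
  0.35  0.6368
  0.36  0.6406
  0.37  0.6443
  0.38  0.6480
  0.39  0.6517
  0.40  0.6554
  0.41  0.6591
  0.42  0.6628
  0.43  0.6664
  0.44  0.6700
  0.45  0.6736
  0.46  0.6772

T = 1;  σ√T = 0.3600
ln(S/K) + (r + σ²/2)T = ln(480/495) + (0.082 + 0.36²/2)·1 = -0.0308 + 0.1468 = 0.1160
d₁ = 0.1160 / 0.3600 = 0.3223 which rounds to 0.32
N(d₁) = N(0.32) = 0.6255
Δ_put = N(d₁) − 1 = 0.6255 − 1 = -0.3745

-0.3745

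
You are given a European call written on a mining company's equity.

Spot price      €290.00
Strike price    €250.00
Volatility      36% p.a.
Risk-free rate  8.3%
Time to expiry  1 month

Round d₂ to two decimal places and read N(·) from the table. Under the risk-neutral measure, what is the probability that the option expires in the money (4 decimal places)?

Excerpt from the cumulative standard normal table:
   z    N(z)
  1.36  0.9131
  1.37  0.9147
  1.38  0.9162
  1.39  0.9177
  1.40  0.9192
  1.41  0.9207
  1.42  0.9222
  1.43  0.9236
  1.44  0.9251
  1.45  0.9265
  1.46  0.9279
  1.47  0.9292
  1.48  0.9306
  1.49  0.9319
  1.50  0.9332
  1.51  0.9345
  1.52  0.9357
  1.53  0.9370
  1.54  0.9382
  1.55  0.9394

0.9251

σ√T = 0.36·√0.08333 = 0.1039
d₁ = [ln(290/250) + (0.083 + ½·0.36²)·0.08333] / (σ√T) = (0.1484 + 0.0123) / 0.1039 = 1.5467 ≈ 1.55
d₂ = 1.5467 − 0.1039 = 1.4428 ≈ 1.44
Pr(exercise) under Q = N(d₂) = 0.9251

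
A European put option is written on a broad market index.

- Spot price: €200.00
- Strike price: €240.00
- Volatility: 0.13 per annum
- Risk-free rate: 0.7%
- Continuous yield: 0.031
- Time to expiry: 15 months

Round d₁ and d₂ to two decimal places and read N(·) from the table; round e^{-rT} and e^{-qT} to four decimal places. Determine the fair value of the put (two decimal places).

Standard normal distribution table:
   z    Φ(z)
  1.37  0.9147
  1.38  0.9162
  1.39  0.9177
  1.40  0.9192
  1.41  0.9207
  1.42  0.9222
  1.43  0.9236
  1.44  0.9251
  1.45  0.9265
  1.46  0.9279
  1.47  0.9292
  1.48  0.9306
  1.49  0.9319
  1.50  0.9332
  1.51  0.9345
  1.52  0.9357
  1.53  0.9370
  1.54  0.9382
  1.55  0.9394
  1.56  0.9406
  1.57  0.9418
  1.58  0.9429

σ√T = 0.13·√1.25 = 0.1453
d₁ = [ln(200/240) + (0.007 − 0.031 + 0.13²/2)·1.25] / 0.1453 = [-0.1823 − 0.0194] / 0.1453 = -1.3881 → -1.39
d₂ = d₁ − σ√T = -1.3881 − 0.1453 = -1.5335 → -1.53
exp(−qT) = exp(−0.031·1.25) = 0.9620;  exp(−rT) = exp(−0.007·1.25) = 0.9913
P = 240·0.9913·N(1.53) − 200·0.9620·N(1.39) = 240·0.9913·0.9370 − 200·0.9620·0.9177 = 222.9235 − 176.5655 = 46.3581

€46.36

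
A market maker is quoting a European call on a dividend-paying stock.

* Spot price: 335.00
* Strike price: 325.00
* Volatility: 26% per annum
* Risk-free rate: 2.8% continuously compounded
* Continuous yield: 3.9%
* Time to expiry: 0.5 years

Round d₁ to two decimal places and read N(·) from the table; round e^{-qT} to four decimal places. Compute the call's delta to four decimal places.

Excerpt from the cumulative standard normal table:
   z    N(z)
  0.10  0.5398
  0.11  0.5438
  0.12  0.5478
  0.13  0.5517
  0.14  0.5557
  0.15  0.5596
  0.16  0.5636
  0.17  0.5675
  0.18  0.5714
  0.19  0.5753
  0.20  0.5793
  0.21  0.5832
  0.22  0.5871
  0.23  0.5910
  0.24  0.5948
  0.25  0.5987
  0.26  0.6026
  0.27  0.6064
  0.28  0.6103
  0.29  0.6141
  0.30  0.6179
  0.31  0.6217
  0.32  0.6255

0.5796

T = 0.5;  σ√T = 0.1838
d₁ = [ln(335/325) + (0.028 − 0.039 + 0.26²/2)·0.5] / 0.1838 = [0.0303 + 0.0114] / 0.1838 = 0.2268 → 0.23
N(d₁) = N(0.23) = 0.5910
Δ_call = e^(−qT)·N(d₁) = 0.9807·0.5910 = 0.5796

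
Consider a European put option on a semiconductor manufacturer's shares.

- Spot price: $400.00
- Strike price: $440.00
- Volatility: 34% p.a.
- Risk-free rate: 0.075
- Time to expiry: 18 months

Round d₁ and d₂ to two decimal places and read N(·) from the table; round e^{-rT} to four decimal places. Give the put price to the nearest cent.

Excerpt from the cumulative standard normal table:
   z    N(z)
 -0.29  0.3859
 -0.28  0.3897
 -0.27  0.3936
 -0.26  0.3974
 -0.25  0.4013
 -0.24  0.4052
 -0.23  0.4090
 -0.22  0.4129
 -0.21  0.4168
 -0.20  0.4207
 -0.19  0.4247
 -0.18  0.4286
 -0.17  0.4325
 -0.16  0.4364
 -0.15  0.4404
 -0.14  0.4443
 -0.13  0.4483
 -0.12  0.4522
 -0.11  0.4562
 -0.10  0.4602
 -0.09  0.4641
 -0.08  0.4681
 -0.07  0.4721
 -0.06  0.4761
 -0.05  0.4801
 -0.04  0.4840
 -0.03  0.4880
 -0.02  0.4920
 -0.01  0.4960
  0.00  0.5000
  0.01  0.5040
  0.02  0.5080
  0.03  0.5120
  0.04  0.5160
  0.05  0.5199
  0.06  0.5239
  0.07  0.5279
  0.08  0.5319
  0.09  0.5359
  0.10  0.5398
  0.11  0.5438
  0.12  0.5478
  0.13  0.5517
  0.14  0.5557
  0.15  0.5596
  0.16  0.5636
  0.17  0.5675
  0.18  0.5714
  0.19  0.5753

σ√T = 0.34 × 1.2247 = 0.4164
ln(S/K) + (r + σ²/2)T = ln(400/440) + (0.075 + 0.34²/2)·1.5 = -0.0953 + 0.1992 = 0.1039
d₁ = 0.1039 / 0.4164 = 0.2495 ⇒ 0.25
d₂ = d₁ − σ√T = 0.2495 − 0.4164 = -0.1669 ⇒ -0.17
exp(−rT) = exp(−0.075·1.5) = 0.8936
P = 440·0.8936·N(0.17) − 400·N(-0.25) = 440·0.8936·0.5675 − 400·0.4013 = 223.1319 − 160.5200 = 62.6119

$62.61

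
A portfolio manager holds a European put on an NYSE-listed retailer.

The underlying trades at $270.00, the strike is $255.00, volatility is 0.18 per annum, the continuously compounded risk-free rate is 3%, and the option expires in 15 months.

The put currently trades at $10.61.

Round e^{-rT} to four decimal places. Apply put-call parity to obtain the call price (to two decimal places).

$34.99

exp(−rT) = exp(−0.03·1.25) = 0.9632
Put-call parity: C − P = S − K·e^(−rT) = 270 − 255·0.9632 = 270 − 245.6160 = 24.3840
C = P + (C − P) = 10.61 + (24.3840) = 34.9940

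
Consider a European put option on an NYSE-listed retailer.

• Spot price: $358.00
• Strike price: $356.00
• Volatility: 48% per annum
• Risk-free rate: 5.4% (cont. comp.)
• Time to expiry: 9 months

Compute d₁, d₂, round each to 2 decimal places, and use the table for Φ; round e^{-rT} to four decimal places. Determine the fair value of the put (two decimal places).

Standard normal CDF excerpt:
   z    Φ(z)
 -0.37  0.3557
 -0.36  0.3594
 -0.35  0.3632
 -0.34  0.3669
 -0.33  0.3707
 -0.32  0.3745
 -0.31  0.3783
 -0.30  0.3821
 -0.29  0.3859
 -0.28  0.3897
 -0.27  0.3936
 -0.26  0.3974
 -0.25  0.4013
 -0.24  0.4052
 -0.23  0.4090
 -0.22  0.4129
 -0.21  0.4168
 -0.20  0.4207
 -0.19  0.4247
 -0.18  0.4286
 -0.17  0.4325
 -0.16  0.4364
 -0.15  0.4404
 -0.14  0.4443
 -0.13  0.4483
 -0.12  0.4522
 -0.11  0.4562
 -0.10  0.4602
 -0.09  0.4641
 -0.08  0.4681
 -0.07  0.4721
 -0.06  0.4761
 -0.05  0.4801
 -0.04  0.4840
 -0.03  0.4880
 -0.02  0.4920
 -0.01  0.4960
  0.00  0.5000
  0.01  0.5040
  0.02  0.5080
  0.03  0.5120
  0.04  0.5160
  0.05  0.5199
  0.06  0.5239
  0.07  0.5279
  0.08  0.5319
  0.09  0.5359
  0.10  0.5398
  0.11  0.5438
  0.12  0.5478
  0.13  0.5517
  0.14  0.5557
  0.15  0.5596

σ√T = 0.48·√0.75 = 0.4157
d₁ = [ln(358/356) + (0.054 + 0.48²/2)·0.75] / 0.4157 = [0.0056 + 0.1269] / 0.4157 = 0.3188 → 0.32
d₂ = d₁ − σ√T = 0.3188 − 0.4157 = -0.0969 → -0.10
exp(−rT) = exp(−0.054·0.75) = 0.9603
N(−d₂) = N(0.10) = 0.5398;  N(−d₁) = N(-0.32) = 0.3745
P = 356·0.9603·0.5398 − 358·0.3745 = 184.5397 − 134.0710 = 50.4687

$50.47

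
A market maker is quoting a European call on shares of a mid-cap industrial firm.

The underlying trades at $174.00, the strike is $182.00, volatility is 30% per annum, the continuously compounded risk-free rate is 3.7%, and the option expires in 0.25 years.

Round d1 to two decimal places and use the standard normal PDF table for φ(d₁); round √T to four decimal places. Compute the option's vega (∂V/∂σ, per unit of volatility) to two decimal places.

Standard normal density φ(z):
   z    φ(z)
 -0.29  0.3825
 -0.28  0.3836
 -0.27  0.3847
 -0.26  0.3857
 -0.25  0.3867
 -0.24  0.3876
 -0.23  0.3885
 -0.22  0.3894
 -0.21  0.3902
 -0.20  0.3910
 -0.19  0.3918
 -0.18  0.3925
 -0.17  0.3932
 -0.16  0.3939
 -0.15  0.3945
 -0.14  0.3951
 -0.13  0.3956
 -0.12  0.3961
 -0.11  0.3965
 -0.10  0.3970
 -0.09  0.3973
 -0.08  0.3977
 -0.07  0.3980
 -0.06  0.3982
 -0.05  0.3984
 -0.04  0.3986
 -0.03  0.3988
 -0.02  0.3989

34.27

σ√T = 0.3·√0.25 = 0.1500
d₁ = [ln(174/182) + (0.037 + 0.3²/2)·0.25] / 0.1500 = [-0.0450 + 0.0205] / 0.1500 = -0.1630 which rounds to -0.16
√T = √0.25 = 0.5000
φ(d₁) = φ(-0.16) = 0.3939
vega = S·φ(d₁)·√T = 174·0.3939·0.5000 = 34.2693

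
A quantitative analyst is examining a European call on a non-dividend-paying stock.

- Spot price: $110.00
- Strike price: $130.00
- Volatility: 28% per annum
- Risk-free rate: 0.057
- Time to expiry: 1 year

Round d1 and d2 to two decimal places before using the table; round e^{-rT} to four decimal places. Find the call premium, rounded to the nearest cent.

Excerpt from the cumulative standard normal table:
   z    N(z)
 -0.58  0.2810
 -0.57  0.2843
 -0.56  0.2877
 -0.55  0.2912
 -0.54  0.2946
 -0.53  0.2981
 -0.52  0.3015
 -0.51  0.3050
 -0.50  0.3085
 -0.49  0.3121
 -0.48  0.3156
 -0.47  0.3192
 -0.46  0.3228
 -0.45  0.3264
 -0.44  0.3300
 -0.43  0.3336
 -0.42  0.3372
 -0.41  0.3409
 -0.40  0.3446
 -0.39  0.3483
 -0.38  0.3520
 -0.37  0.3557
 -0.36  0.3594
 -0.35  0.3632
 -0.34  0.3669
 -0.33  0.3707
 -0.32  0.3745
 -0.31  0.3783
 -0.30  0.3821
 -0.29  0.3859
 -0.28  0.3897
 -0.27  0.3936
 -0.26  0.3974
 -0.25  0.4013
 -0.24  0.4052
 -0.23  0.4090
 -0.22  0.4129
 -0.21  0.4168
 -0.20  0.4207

T = 1;  σ√T = 0.2800
d₁ = [ln(110/130) + (0.057 + ½·0.28²)·1] / (σ√T) = (-0.1671 + 0.0962) / 0.2800 = -0.2531 which rounds to -0.25
d₂ = -0.2531 − 0.2800 = -0.5331 which rounds to -0.53
e^(−rT) = e^(−0.057·1) = 0.9446
N(d₁) = N(-0.25) = 0.4013;  N(d₂) = N(-0.53) = 0.2981
C = 110·0.4013 − 130·0.9446·0.2981 = 44.1430 − 36.6061 = 7.5369

$7.54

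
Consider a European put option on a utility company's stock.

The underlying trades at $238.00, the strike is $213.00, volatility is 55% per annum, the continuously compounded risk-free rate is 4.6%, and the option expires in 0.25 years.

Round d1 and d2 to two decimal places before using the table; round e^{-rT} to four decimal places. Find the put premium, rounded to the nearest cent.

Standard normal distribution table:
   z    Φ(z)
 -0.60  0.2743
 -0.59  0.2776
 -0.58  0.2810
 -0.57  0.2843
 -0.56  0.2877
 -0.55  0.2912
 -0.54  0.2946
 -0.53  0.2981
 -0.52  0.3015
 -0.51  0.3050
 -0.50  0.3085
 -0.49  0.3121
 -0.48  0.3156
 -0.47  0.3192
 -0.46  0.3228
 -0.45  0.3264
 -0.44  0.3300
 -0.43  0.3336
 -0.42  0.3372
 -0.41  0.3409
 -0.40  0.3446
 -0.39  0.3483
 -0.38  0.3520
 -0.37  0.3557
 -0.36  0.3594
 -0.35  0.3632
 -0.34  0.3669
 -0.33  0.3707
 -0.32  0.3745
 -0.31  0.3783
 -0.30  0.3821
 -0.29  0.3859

σ√T = 0.55·√0.25 = 0.2750
d₁ = [ln(238/213) + (0.046 + 0.55²/2)·0.25] / 0.2750 = [0.1110 + 0.0493] / 0.2750 = 0.5829 ⇒ 0.58
d₂ = d₁ − σ√T = 0.5829 − 0.2750 = 0.3079 ⇒ 0.31
exp(−rT) = exp(−0.046·0.25) = 0.9886
N(−d₂) = N(-0.31) = 0.3783;  N(−d₁) = N(-0.58) = 0.2810
P = 213·0.9886·0.3783 − 238·0.2810 = 79.6593 − 66.8780 = 12.7813

$12.78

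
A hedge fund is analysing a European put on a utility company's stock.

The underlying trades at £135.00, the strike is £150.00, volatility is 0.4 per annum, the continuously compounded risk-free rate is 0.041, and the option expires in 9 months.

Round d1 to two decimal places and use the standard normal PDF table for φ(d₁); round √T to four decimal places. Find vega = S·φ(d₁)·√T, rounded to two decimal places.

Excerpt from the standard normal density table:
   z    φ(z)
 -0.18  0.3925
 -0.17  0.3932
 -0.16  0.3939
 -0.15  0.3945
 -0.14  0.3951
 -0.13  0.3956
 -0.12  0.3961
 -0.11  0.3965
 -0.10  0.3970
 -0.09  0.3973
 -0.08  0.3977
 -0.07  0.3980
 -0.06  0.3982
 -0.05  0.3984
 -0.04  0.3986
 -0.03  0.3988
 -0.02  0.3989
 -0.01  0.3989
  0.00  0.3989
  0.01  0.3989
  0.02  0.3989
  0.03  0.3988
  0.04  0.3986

46.60

σ√T = 0.4·√0.75 = 0.3464
d₁ = [ln(135/150) + (0.041 + ½·0.4²)·0.75] / (σ√T) = (-0.1054 + 0.0908) / 0.3464 = -0.0422 → -0.04
√T = √0.75 = 0.8660
φ(d₁) = φ(-0.04) = 0.3986
vega = S·φ(d₁)·√T = 135·0.3986·0.8660 = 46.6003
(The call has the same vega.)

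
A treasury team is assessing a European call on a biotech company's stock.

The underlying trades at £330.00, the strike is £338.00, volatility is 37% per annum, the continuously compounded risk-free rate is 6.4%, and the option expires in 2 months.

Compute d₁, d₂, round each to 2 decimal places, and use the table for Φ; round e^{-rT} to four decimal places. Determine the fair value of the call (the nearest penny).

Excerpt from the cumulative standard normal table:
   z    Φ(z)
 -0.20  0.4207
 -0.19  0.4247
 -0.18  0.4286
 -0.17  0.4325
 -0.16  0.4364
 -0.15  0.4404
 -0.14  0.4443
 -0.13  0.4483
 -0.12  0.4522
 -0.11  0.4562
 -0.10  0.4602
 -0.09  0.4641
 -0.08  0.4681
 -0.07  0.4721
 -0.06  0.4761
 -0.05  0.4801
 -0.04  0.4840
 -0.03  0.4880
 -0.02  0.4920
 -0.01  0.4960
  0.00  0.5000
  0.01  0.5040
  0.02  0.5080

σ√T = 0.37 × 0.4082 = 0.1511
d₁ = [ln(330/338) + (0.064 + 0.37²/2)·0.1667] / 0.1511 = [-0.0240 + 0.0221] / 0.1511 = -0.0124 ≈ -0.01
d₂ = d₁ − σ√T = -0.0124 − 0.1511 = -0.1635 ≈ -0.16
exp(−rT) = exp(−0.064·0.1667) = 0.9894
N(d₁) = N(-0.01) = 0.4960;  N(d₂) = N(-0.16) = 0.4364
C = 330·0.4960 − 338·0.9894·0.4364 = 163.6800 − 145.9397 = 17.7403

£17.74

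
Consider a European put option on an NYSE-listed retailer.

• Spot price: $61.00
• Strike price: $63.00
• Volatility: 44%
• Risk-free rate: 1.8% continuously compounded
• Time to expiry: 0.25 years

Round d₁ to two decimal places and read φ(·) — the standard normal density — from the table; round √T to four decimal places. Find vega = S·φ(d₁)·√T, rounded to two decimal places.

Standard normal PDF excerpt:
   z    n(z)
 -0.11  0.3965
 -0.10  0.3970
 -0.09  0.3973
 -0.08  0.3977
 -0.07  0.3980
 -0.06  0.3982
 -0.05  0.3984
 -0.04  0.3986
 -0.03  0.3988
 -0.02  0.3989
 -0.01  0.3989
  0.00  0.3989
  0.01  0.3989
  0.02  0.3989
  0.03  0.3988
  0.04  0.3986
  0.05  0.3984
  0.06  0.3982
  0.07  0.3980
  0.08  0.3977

12.17

T = 0.25;  σ√T = 0.2200
ln(S/K) + (r + σ²/2)T = ln(61/63) + (0.018 + 0.44²/2)·0.25 = -0.0323 + 0.0287 = -0.0036
d₁ = -0.0036 / 0.2200 = -0.0162 → -0.02
√T = √0.25 = 0.5000
φ(d₁) = φ(-0.02) = 0.3989
vega = S·φ(d₁)·√T = 61·0.3989·0.5000 = 12.1664
(Vega is the same for a European call and put with the same parameters.)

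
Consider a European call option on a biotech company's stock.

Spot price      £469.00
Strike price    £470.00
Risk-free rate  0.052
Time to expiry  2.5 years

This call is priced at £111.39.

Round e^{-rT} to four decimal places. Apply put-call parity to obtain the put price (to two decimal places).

£55.10

e^(−rT) = e^(−0.052·2.5) = 0.8781
Put-call parity: C − P = S − K·e^(−rT) = 469 − 470·0.8781 = 469 − 412.7070 = 56.2930
P = C − (C − P) = 111.39 − (56.2930) = 55.0970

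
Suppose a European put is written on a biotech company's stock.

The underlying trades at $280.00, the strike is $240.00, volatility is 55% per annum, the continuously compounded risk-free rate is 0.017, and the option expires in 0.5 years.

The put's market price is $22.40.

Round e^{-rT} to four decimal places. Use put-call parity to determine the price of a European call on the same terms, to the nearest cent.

$64.44

exp(−rT) = exp(−0.017·0.5) = 0.9915
Put-call parity: C − P = S − K·e^(−rT) = 280 − 240·0.9915 = 280 − 237.9600 = 42.0400
C = P + (C − P) = 22.40 + (42.0400) = 64.4400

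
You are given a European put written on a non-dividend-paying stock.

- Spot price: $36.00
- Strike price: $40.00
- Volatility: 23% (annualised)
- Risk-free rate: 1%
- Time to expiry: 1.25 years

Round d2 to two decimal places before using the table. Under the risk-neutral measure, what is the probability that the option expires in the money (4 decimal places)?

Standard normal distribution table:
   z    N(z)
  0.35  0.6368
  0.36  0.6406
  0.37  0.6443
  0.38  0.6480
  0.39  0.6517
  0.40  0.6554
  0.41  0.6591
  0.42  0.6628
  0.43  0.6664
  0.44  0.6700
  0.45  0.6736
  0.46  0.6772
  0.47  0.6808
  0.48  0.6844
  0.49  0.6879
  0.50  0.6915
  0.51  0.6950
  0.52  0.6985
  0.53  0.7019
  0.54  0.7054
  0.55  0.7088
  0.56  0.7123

0.6879

T = 1.25;  σ√T = 0.2571
d₁ = [ln(36/40) + (0.01 + ½·0.23²)·1.25] / (σ√T) = (-0.1054 + 0.0456) / 0.2571 = -0.2325 ⇒ -0.23
d₂ = -0.2325 − 0.2571 = -0.4897 ⇒ -0.49
Risk-neutral Pr[S_T < K] = N(−d₂) = N(0.49) = 0.6879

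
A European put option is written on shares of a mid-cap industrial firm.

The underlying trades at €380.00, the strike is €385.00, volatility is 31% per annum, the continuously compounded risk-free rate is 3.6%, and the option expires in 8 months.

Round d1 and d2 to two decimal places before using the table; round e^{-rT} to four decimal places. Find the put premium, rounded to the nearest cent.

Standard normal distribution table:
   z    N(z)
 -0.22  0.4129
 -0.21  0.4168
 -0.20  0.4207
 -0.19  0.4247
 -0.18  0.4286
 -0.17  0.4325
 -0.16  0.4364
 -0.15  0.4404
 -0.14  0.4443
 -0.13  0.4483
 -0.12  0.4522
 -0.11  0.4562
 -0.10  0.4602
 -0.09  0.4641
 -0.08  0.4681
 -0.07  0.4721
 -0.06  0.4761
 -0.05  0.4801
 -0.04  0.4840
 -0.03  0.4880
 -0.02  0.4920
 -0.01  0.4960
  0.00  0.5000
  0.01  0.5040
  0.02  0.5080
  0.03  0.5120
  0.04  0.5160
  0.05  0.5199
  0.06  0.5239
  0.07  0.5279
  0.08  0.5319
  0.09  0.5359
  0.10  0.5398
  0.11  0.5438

€35.58

σ√T = 0.31·√0.6667 = 0.2531
d₁ = [ln(380/385) + (0.036 + 0.31²/2)·0.6667] / 0.2531 = [-0.0131 + 0.0560] / 0.2531 = 0.1697 ≈ 0.17
d₂ = d₁ − σ√T = 0.1697 − 0.2531 = -0.0834 ≈ -0.08
exp(−rT) = exp(−0.036·0.6667) = 0.9763
P = 385·0.9763·N(0.08) − 380·N(-0.17) = 385·0.9763·0.5319 − 380·0.4325 = 199.9282 − 164.3500 = 35.5782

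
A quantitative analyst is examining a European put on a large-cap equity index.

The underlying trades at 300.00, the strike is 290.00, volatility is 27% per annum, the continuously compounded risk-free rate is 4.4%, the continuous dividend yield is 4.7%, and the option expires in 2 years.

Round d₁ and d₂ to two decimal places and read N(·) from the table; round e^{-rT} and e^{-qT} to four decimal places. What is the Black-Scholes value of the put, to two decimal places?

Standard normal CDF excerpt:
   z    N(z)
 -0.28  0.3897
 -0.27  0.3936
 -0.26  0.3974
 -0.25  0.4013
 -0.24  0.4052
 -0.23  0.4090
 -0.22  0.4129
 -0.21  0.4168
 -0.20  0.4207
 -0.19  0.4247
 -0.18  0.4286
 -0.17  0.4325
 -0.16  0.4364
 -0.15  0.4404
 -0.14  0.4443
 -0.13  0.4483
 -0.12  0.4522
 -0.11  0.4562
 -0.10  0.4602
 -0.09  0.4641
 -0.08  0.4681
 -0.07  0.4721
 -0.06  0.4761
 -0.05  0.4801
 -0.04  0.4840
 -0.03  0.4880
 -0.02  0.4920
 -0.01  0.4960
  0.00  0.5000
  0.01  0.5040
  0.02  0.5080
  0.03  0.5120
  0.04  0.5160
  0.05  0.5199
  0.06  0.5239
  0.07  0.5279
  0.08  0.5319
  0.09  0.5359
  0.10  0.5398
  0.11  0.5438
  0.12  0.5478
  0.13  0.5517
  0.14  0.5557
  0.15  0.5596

T = 2;  σ√T = 0.3818
d₁ = [ln(300/290) + (0.044 − 0.047 + 0.27²/2)·2] / 0.3818 = [0.0339 + 0.0669] / 0.3818 = 0.2640 → 0.26
d₂ = d₁ − σ√T = 0.2640 − 0.3818 = -0.1178 → -0.12
exp(−qT) = exp(−0.047·2) = 0.9103;  exp(−rT) = exp(−0.044·2) = 0.9158
P = 290·0.9158·N(0.12) − 300·0.9103·N(-0.26) = 290·0.9158·0.5478 − 300·0.9103·0.3974 = 145.4858 − 108.5260 = 36.9599

36.96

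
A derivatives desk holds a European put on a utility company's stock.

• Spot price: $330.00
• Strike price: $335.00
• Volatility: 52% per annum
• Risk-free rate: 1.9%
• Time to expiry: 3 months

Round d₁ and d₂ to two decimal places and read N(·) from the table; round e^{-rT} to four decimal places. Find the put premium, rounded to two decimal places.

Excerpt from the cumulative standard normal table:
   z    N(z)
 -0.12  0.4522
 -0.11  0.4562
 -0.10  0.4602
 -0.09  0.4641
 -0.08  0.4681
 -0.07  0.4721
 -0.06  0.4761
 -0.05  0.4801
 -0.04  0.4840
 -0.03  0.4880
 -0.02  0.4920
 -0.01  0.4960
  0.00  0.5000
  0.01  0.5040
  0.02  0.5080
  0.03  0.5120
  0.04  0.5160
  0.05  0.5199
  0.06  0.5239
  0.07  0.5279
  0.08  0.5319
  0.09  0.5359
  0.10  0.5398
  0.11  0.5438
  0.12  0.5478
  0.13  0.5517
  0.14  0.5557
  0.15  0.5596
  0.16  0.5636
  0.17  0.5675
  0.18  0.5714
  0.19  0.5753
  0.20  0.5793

σ√T = 0.52 × 0.5000 = 0.2600
ln(S/K) + (r + σ²/2)T = ln(330/335) + (0.019 + 0.52²/2)·0.25 = -0.0150 + 0.0386 = 0.0235
d₁ = 0.0235 / 0.2600 = 0.0904 → 0.09
d₂ = d₁ − σ√T = 0.0904 − 0.2600 = -0.1696 → -0.17
e^(−rT) = e^(−0.019·0.25) = 0.9953
N(−d₂) = N(0.17) = 0.5675;  N(−d₁) = N(-0.09) = 0.4641
P = 335·0.9953·0.5675 − 330·0.4641 = 189.2190 − 153.1530 = 36.0660

$36.07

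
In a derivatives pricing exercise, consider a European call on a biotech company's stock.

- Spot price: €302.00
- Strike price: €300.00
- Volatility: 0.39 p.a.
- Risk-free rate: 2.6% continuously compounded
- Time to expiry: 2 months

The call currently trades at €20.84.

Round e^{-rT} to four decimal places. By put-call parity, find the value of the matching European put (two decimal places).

exp(−rT) = exp(−0.026·0.1667) = 0.9957
Put-call parity: C − P = S − K·e^(−rT) = 302 − 300·0.9957 = 302 − 298.7100 = 3.2900
P = C − (C − P) = 20.84 − (3.2900) = 17.5500

€17.55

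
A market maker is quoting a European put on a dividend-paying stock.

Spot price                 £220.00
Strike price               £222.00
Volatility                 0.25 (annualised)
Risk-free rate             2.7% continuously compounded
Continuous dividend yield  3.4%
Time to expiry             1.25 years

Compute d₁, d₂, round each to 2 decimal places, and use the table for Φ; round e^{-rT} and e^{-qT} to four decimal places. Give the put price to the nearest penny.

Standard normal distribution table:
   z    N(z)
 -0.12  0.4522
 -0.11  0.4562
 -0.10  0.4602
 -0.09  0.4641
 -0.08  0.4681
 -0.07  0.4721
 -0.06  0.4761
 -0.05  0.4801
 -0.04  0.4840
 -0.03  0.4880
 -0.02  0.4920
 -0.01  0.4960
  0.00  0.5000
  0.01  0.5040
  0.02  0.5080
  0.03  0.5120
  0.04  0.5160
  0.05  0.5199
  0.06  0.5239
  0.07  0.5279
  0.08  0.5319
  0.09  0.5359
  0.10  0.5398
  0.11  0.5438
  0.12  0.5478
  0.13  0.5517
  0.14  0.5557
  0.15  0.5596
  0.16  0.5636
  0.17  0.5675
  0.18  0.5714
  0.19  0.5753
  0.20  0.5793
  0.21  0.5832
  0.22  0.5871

T = 1.25;  σ√T = 0.2795
d₁ = [ln(220/222) + (0.027 − 0.034 + ½·0.25²)·1.25] / (σ√T) = (-0.0090 + 0.0303) / 0.2795 = 0.0761 ≈ 0.08
d₂ = 0.0761 − 0.2795 = -0.2034 ≈ -0.20
e^(−qT) = e^(−0.034·1.25) = 0.9584;  e^(−rT) = e^(−0.027·1.25) = 0.9668
P = 222·0.9668·N(0.20) − 220·0.9584·N(-0.08) = 222·0.9668·0.5793 − 220·0.9584·0.4681 = 124.3349 − 98.6979 = 25.6370

£25.64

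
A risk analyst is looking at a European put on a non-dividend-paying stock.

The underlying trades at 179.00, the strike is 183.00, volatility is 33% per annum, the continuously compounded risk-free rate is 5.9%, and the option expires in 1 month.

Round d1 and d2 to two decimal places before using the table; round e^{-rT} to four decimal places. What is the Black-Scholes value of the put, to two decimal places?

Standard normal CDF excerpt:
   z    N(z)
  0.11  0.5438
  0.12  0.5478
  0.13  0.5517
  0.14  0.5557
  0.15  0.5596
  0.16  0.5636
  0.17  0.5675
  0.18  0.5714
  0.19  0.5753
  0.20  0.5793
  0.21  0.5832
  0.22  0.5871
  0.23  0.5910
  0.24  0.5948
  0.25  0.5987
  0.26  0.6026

8.87

σ√T = 0.33·√0.08333 = 0.0953
ln(S/K) + (r + σ²/2)T = ln(179/183) + (0.059 + 0.33²/2)·0.08333 = -0.0221 + 0.0095 = -0.0126
d₁ = -0.0126 / 0.0953 = -0.1328 ≈ -0.13
d₂ = d₁ − σ√T = -0.1328 − 0.0953 = -0.2280 ≈ -0.23
exp(−rT) = exp(−0.059·0.08333) = 0.9951
N(−d₂) = N(0.23) = 0.5910;  N(−d₁) = N(0.13) = 0.5517
P = 183·0.9951·0.5910 − 179·0.5517 = 107.6231 − 98.7543 = 8.8688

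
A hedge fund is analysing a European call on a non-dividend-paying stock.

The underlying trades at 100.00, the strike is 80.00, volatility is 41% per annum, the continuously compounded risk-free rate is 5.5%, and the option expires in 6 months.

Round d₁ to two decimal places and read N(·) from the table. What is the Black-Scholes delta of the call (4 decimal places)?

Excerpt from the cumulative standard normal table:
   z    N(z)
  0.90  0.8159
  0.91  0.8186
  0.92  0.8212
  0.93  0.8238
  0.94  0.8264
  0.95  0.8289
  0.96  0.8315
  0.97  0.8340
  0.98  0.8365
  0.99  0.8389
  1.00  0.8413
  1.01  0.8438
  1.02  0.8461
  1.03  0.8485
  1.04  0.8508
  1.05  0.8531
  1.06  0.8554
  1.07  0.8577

0.8438

T = 0.5;  σ√T = 0.2899
d₁ = [ln(100/80) + (0.055 + ½·0.41²)·0.5] / (σ√T) = (0.2231 + 0.0695) / 0.2899 = 1.0095 ⇒ 1.01
N(d₁) = N(1.01) = 0.8438
Δ_call = N(d₁) = 0.8438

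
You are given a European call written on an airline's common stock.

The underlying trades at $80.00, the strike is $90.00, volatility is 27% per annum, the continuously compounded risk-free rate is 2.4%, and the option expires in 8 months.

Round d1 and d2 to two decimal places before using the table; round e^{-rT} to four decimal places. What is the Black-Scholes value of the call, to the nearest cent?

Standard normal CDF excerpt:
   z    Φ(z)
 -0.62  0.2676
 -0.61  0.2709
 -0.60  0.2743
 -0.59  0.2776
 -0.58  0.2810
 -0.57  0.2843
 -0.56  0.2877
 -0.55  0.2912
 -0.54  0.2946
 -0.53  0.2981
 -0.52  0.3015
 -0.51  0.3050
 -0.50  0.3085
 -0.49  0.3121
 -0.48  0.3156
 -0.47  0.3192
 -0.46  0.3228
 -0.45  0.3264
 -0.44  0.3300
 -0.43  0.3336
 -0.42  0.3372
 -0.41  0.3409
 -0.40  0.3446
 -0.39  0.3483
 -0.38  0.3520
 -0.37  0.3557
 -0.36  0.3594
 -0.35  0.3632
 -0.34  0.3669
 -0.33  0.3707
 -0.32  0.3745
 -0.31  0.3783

$3.88

T = 0.6667;  σ√T = 0.2205
d₁ = [ln(80/90) + (0.024 + 0.27²/2)·0.6667] / 0.2205 = [-0.1178 + 0.0403] / 0.2205 = -0.3515 → -0.35
d₂ = d₁ − σ√T = -0.3515 − 0.2205 = -0.5719 → -0.57
exp(−rT) = exp(−0.024·0.6667) = 0.9841
C = 80·N(-0.35) − 90·0.9841·N(-0.57) = 80·0.3632 − 90·0.9841·0.2843 = 29.0560 − 25.1802 = 3.8758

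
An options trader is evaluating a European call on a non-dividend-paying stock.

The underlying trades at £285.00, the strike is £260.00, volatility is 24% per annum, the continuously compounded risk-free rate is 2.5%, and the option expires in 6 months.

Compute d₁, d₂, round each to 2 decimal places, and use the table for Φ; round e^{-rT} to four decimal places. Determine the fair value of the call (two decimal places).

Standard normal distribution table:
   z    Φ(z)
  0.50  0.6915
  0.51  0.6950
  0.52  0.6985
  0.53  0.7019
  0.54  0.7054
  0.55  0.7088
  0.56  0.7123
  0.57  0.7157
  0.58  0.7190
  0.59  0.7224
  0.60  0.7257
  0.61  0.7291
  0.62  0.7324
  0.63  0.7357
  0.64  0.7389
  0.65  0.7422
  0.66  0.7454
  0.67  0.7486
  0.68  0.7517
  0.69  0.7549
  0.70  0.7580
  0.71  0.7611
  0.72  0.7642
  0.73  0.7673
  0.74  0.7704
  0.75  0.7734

T = 0.5;  σ√T = 0.1697
d₁ = [ln(285/260) + (0.025 + 0.24²/2)·0.5] / 0.1697 = [0.0918 + 0.0269] / 0.1697 = 0.6995 which rounds to 0.70
d₂ = d₁ − σ√T = 0.6995 − 0.1697 = 0.5298 which rounds to 0.53
e^(−rT) = e^(−0.025·0.5) = 0.9876
C = 285·N(0.70) − 260·0.9876·N(0.53) = 285·0.7580 − 260·0.9876·0.7019 = 216.0300 − 180.2311 = 35.7989

£35.80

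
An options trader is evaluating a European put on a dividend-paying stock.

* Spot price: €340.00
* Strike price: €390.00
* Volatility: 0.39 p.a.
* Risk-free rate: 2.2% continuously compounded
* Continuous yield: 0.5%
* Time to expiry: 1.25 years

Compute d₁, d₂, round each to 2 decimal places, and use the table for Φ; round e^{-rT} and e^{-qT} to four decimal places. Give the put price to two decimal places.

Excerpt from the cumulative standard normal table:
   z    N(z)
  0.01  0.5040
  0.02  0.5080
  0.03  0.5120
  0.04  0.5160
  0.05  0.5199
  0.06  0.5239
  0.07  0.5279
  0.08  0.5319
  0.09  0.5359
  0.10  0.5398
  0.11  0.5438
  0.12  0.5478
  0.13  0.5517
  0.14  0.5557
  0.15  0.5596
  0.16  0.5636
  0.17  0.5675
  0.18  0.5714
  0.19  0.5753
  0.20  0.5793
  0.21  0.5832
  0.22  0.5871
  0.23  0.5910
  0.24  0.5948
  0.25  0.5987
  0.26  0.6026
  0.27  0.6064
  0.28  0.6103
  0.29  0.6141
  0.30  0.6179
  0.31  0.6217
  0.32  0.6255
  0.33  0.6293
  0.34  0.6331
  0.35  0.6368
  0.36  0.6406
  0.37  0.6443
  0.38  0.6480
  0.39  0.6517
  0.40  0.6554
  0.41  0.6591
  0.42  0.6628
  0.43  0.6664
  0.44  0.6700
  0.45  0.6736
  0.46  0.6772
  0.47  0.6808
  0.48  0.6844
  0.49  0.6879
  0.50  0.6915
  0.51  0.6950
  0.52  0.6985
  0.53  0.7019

σ√T = 0.39·√1.25 = 0.4360
d₁ = [ln(340/390) + (0.022 − 0.005 + 0.39²/2)·1.25] / 0.4360 = [-0.1372 + 0.1163] / 0.4360 = -0.0479 ≈ -0.05
d₂ = d₁ − σ√T = -0.0479 − 0.4360 = -0.4839 ≈ -0.48
e^(−qT) = e^(−0.005·1.25) = 0.9938;  e^(−rT) = e^(−0.022·1.25) = 0.9729
N(−d₂) = N(0.48) = 0.6844;  N(−d₁) = N(0.05) = 0.5199
P = 390·0.9729·0.6844 − 340·0.9938·0.5199 = 259.6826 − 175.6701 = 84.0125

€84.01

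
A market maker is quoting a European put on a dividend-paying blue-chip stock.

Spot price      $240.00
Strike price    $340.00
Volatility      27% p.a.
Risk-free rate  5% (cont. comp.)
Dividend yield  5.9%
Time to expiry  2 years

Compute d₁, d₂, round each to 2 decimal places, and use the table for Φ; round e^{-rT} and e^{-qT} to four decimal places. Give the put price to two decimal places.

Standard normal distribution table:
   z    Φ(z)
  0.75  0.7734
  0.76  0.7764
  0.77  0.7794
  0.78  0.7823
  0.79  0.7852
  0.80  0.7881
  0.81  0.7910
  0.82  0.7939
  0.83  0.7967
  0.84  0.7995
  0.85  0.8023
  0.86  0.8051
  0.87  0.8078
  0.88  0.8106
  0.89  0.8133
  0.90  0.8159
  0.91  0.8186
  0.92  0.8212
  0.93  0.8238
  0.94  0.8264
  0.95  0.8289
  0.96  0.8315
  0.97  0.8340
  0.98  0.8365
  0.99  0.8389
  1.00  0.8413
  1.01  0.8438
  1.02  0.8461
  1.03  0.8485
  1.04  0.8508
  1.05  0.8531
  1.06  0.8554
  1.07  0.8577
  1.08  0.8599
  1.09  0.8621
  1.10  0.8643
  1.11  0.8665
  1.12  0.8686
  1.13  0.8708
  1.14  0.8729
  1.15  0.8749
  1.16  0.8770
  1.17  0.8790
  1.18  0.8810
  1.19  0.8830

$102.91

σ√T = 0.27 × 1.4142 = 0.3818
d₁ = [ln(240/340) + (0.05 − 0.059 + 0.27²/2)·2] / 0.3818 = [-0.3483 + 0.0549] / 0.3818 = -0.7684 which rounds to -0.77
d₂ = d₁ − σ√T = -0.7684 − 0.3818 = -1.1502 which rounds to -1.15
e^(−qT) = e^(−0.059·2) = 0.8887;  e^(−rT) = e^(−0.05·2) = 0.9048
P = 340·0.9048·N(1.15) − 240·0.8887·N(0.77) = 340·0.9048·0.8749 − 240·0.8887·0.7794 = 269.1472 − 166.2367 = 102.9106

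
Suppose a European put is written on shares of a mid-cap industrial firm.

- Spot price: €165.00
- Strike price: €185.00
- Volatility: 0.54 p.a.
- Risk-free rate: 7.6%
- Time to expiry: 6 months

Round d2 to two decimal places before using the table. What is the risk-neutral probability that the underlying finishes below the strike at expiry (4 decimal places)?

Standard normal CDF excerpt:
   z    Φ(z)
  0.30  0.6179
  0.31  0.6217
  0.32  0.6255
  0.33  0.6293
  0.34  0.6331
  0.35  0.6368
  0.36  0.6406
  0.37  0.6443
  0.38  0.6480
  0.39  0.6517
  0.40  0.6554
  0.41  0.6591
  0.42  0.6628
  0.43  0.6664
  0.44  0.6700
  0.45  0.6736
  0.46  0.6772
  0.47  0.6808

0.6517

σ√T = 0.54·√0.5 = 0.3818
ln(S/K) + (r + σ²/2)T = ln(165/185) + (0.076 + 0.54²/2)·0.5 = -0.1144 + 0.1109 = -0.0035
d₁ = -0.0035 / 0.3818 = -0.0092 ≈ -0.01
d₂ = d₁ − σ√T = -0.0092 − 0.3818 = -0.3910 ≈ -0.39
Pr(exercise) under Q = N(−d₂) = N(0.39) = 0.6517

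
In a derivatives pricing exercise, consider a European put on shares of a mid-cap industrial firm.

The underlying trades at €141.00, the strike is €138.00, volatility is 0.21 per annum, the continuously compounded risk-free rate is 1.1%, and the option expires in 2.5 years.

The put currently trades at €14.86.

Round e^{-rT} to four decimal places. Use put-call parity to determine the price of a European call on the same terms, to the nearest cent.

exp(−rT) = exp(−0.011·2.5) = 0.9729
Put-call parity: C − P = S − K·e^(−rT) = 141 − 138·0.9729 = 141 − 134.2602 = 6.7398
C = P + (C − P) = 14.86 + (6.7398) = 21.5998

€21.60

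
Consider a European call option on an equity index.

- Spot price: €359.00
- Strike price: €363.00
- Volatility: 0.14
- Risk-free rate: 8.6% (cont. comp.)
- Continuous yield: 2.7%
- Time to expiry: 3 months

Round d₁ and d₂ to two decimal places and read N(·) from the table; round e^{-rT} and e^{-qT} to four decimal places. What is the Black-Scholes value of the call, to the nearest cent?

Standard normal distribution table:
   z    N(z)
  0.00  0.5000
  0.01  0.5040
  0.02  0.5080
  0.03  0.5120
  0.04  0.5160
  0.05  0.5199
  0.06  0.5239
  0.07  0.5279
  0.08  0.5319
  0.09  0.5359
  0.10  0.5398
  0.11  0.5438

€10.62

σ√T = 0.14·√0.25 = 0.0700
d₁ = [ln(359/363) + (0.086 − 0.027 + 0.14²/2)·0.25] / 0.0700 = [-0.0111 + 0.0172] / 0.0700 = 0.0874 → 0.09
d₂ = d₁ − σ√T = 0.0874 − 0.0700 = 0.0174 → 0.02
exp(−qT) = exp(−0.027·0.25) = 0.9933;  exp(−rT) = exp(−0.086·0.25) = 0.9787
N(d₁) = N(0.09) = 0.5359;  N(d₂) = N(0.02) = 0.5080
C = 359·0.9933·0.5359 − 363·0.9787·0.5080 = 191.0991 − 180.4762 = 10.6229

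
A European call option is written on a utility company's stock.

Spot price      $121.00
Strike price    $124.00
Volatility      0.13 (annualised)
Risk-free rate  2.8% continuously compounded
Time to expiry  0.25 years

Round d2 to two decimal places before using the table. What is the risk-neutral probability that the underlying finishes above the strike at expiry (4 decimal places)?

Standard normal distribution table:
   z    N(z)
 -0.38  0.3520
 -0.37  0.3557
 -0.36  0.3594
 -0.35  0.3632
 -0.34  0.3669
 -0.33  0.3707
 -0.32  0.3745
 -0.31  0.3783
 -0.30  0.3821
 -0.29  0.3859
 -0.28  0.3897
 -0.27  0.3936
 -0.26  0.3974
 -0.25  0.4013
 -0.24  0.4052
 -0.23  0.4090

T = 0.25;  σ√T = 0.0650
d₁ = [ln(121/124) + (0.028 + 0.13²/2)·0.25] / 0.0650 = [-0.0245 + 0.0091] / 0.0650 = -0.2366 ⇒ -0.24
d₂ = d₁ − σ√T = -0.2366 − 0.0650 = -0.3016 ⇒ -0.30
Pr(exercise) under Q = N(d₂) = 0.3821

0.3821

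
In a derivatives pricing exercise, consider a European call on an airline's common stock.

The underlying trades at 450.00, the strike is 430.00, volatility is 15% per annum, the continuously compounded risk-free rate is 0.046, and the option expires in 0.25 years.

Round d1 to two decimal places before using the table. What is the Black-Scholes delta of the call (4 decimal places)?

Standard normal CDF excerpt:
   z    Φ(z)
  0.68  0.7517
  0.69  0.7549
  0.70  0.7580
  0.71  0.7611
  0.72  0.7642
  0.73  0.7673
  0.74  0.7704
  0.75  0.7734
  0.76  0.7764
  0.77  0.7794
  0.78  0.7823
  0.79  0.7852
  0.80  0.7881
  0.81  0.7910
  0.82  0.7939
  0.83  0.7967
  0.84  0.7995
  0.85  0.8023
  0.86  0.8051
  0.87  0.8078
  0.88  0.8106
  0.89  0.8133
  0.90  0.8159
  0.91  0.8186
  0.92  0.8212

0.7881

σ√T = 0.15 × 0.5000 = 0.0750
d₁ = [ln(450/430) + (0.046 + ½·0.15²)·0.25] / (σ√T) = (0.0455 + 0.0143) / 0.0750 = 0.7970 which rounds to 0.80
N(d₁) = N(0.80) = 0.7881
Δ_call = N(d₁) = 0.7881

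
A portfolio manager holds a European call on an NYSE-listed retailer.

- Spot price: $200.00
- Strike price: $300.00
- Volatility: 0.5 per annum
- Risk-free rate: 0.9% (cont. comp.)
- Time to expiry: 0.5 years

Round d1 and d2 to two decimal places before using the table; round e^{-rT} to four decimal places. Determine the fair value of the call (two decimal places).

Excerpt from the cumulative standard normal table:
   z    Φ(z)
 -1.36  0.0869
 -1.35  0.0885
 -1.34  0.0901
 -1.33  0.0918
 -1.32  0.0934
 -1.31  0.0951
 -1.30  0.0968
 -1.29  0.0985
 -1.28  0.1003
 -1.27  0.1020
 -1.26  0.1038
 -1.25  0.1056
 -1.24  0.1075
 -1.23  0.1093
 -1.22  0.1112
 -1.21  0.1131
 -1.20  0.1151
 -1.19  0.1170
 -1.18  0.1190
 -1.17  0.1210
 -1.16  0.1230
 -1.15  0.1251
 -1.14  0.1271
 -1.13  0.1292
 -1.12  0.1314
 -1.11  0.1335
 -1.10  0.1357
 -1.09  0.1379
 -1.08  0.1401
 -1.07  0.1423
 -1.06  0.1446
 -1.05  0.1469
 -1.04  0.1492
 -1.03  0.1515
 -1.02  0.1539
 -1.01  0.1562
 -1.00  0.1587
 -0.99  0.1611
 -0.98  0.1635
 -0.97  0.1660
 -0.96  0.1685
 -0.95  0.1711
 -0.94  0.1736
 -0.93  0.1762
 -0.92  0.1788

$5.30

σ√T = 0.5·√0.5 = 0.3536
d₁ = [ln(200/300) + (0.009 + 0.5²/2)·0.5] / 0.3536 = [-0.4055 + 0.0670] / 0.3536 = -0.9573 → -0.96
d₂ = d₁ − σ√T = -0.9573 − 0.3536 = -1.3109 → -1.31
exp(−rT) = exp(−0.009·0.5) = 0.9955
C = 200·N(-0.96) − 300·0.9955·N(-1.31) = 200·0.1685 − 300·0.9955·0.0951 = 33.7000 − 28.4016 = 5.2984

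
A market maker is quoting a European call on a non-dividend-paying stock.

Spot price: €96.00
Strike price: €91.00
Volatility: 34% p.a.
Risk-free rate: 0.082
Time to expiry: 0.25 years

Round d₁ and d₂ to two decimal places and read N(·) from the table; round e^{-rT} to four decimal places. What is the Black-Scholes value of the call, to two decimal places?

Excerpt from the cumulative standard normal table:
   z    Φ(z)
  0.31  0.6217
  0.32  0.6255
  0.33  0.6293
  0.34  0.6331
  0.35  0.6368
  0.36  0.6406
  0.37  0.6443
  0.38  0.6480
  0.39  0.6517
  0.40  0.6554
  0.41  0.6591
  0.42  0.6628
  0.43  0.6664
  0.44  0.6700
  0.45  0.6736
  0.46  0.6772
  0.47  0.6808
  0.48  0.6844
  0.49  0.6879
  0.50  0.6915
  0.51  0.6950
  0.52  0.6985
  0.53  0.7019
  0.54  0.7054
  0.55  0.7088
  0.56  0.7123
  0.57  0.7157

T = 0.25;  σ√T = 0.1700
d₁ = [ln(96/91) + (0.082 + 0.34²/2)·0.25] / 0.1700 = [0.0535 + 0.0350] / 0.1700 = 0.5202 ≈ 0.52
d₂ = d₁ − σ√T = 0.5202 − 0.1700 = 0.3502 ≈ 0.35
e^(−rT) = e^(−0.082·0.25) = 0.9797
N(d₁) = N(0.52) = 0.6985;  N(d₂) = N(0.35) = 0.6368
C = 96·0.6985 − 91·0.9797·0.6368 = 67.0560 − 56.7724 = 10.2836

€10.28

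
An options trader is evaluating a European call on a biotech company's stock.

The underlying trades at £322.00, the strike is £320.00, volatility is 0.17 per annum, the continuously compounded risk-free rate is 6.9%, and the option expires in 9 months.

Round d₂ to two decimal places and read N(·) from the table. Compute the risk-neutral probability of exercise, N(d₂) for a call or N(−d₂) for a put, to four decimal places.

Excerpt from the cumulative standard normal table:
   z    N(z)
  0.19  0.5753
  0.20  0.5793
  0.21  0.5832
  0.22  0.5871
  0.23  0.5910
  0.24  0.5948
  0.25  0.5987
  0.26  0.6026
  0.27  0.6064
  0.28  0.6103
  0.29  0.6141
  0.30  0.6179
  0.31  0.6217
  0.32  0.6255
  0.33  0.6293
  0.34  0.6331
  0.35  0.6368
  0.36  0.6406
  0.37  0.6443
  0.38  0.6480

0.6255

T = 0.75;  σ√T = 0.1472
ln(S/K) + (r + σ²/2)T = ln(322/320) + (0.069 + 0.17²/2)·0.75 = 0.0062 + 0.0626 = 0.0688
d₁ = 0.0688 / 0.1472 = 0.4674 → 0.47
d₂ = d₁ − σ√T = 0.4674 − 0.1472 = 0.3202 → 0.32
Pr(exercise) under Q = N(d₂) = 0.6255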